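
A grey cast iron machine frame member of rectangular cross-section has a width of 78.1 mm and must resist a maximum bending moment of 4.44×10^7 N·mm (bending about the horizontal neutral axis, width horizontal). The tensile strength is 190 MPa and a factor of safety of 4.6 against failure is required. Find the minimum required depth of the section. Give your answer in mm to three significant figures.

h = 287 mm

σ_allow = 190/4.6 = 41.30 MPa.
For a rectangular section σ = 6M/(bh²), so h² = 6M/(b σ_allow) = 6×4.4400×10^7/(78.1×41.30) = 82580 mm².
h = 287.4 mm.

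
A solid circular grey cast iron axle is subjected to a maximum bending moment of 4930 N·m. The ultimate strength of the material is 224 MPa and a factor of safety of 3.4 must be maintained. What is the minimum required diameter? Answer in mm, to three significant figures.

d = 91.3 mm

σ_allow = 224/3.4 = 65.88 MPa.
For a solid circular section σ = 32M/(πd³), so d³ = 32M/(π σ_allow) = 32×4930000/(π×65.88) = 762200 mm³.
d = 91.35 mm.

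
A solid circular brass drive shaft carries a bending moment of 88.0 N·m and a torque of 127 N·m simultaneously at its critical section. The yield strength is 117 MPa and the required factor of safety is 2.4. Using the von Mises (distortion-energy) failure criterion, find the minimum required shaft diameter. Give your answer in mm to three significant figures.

d = 30.9 mm

σ_allow = σ_y/n = 117/2.4 = 48.75 MPa.
For a solid shaft σ_b = 32M/(πd³) and τ = 16T/(πd³), so the von Mises stress is σ' = (16/πd³)·√(4M²+3T²).
√(4M²+3T²) = √(4×(88000)² + 3×(127000)²) = 281700 N·mm.
d³ = 16×281700/(π×48.75) = 29430 mm³.
d = 30.87 mm.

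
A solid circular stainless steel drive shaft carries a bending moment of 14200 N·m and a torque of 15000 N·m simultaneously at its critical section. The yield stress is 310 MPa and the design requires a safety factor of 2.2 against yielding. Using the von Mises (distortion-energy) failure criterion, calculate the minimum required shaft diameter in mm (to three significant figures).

d = 112 mm

σ_allow = σ_y/n = 310/2.2 = 140.9 MPa.
For a solid shaft σ_b = 32M/(πd³) and τ = 16T/(πd³), so the von Mises stress is σ' = (16/πd³)·√(4M²+3T²).
√(4M²+3T²) = √(4×(1.420×10^7)² + 3×(1.500×10^7)²) = 3.849×10^7 N·mm.
d³ = 16×3.849×10^7/(π×140.9) = 1.391×10^6 mm³.
d = 111.6 mm.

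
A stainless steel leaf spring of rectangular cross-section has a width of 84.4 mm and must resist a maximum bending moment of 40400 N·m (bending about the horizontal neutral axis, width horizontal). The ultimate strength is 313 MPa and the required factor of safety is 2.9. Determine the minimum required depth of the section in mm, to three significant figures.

h = 163 mm

σ_allow = 313/2.9 = 107.9 MPa.
For a rectangular section σ = 6M/(bh²), so h² = 6M/(b σ_allow) = 6×4.0400×10^7/(84.4×107.9) = 26610 mm².
h = 163.1 mm.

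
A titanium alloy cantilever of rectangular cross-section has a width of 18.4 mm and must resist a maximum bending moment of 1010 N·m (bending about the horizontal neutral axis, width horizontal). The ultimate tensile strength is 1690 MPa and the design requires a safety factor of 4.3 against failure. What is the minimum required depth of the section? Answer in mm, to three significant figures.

σ_allow = 1690/4.3 = 393.0 MPa.
For a rectangular section σ = 6M/(bh²), so h² = 6M/(b σ_allow) = 6×1010000/(18.4×393.0) = 838.0 mm².
h = 28.95 mm.

h = 28.9 mm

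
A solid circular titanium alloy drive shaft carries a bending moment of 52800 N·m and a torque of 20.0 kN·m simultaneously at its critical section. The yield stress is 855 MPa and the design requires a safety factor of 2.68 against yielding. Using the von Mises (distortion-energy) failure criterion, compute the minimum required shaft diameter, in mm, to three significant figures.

σ_allow = σ_y/n = 855/2.68 = 319.0 MPa.
For a solid shaft σ_b = 32M/(πd³) and τ = 16T/(πd³), so the von Mises stress is σ' = (16/πd³)·√(4M²+3T²).
√(4M²+3T²) = √(4×(5.280×10^7)² + 3×(2.000×10^7)²) = 1.111×10^8 N·mm.
d³ = 16×1.111×10^8/(π×319.0) = 1.774×10^6 mm³.
d = 121.1 mm.

d = 121 mm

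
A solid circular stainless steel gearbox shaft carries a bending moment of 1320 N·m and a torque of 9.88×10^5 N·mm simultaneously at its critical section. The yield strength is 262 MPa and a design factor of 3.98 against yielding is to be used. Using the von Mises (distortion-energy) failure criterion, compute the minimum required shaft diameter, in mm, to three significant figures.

σ_allow = σ_y/n = 262/3.98 = 65.83 MPa.
For a solid shaft σ_b = 32M/(πd³) and τ = 16T/(πd³), so the von Mises stress is σ' = (16/πd³)·√(4M²+3T²).
√(4M²+3T²) = √(4×(1.320×10^6)² + 3×(988000)²) = 3.146×10^6 N·mm.
d³ = 16×3.146×10^6/(π×65.83) = 243400 mm³.
d = 62.44 mm.

d = 62.4 mm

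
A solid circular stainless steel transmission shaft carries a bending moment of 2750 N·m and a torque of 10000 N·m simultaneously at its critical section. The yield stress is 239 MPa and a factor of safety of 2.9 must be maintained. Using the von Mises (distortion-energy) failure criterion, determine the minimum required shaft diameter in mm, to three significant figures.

σ_allow = σ_y/n = 239/2.9 = 82.41 MPa.
For a solid shaft σ_b = 32M/(πd³) and τ = 16T/(πd³), so the von Mises stress is σ' = (16/πd³)·√(4M²+3T²).
√(4M²+3T²) = √(4×(2.750×10^6)² + 3×(1.000×10^7)²) = 1.817×10^7 N·mm.
d³ = 16×1.817×10^7/(π×82.41) = 1.123×10^6 mm³.
d = 103.9 mm.

d = 104 mm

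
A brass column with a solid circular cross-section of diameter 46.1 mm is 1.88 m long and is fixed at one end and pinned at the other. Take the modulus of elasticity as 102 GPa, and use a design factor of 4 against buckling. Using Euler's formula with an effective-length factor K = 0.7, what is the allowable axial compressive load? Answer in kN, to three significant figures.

I = πd⁴/64 = π×46.1⁴/64 = 221700 mm⁴.
Effective length L_e = KL = 0.7×1.88 m = 1316 mm.
Euler critical load P_cr = π²EI/L_e² = π²×102000×221700/1316² = 128900 N.
P_allow = P_cr/n = 128900/4 = 32220 N.

P_allow = 32.2 kN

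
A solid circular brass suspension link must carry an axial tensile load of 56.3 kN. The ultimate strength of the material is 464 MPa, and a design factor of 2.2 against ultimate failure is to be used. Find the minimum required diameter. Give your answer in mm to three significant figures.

Allowable stress σ_allow = 464/2.2 = 210.9 MPa.
Required area A = F/σ_allow = 56300/210.9 = 266.9 mm².
A = πd²/4 → d = √(4A/π) = 18.44 mm.

d = 18.4 mm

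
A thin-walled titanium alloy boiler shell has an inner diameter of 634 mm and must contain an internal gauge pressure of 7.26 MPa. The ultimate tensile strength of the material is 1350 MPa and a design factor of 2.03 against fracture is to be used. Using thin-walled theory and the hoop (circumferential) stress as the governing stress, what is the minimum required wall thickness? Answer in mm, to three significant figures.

t = 3.46 mm

σ_allow = 1350/2.03 = 665.0 MPa.
Hoop stress σ_h = pD/(2t), so t = pD/(2σ_allow) = 7.26×634/(2×665.0) = 3.461 mm.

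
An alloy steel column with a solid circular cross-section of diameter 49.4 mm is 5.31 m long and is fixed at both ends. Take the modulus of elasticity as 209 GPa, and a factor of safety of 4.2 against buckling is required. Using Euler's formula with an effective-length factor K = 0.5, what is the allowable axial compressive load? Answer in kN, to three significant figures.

I = πd⁴/64 = π×49.4⁴/64 = 292300 mm⁴.
Effective length L_e = KL = 0.5×5.31 m = 2655 mm.
Euler critical load P_cr = π²EI/L_e² = π²×209000×292300/2655² = 85550 N.
P_allow = P_cr/n = 85550/4.2 = 20370 N.

P_allow = 20.4 kN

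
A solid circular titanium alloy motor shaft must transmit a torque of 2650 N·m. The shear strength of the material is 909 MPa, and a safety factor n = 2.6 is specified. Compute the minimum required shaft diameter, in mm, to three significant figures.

Allowable shear stress τ_allow = 909/2.6 = 349.6 MPa.
For a solid shaft τ = 16T/(πd³), so d³ = 16T/(π τ_allow) = 16×2650000/(π×349.6) = 38600 mm³.
d = (38600)^(1/3) = 33.80 mm.

d = 33.8 mm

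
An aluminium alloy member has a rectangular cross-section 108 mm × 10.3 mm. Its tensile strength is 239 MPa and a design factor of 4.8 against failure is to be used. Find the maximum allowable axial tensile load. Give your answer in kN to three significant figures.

σ_allow = 239/4.8 = 49.79 MPa.
A = 108×10.3 = 1112 mm².
F_allow = σ_allow × A = 49.79×1112 = 55390 N.

F_allow = 55.4 kN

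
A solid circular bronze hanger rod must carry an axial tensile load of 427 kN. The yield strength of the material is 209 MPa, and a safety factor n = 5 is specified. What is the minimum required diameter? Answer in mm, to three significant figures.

d = 114 mm

Allowable stress σ_allow = 209/5 = 41.80 MPa.
Required area A = F/σ_allow = 427000/41.80 = 10220 mm².
A = πd²/4 → d = √(4A/π) = 114.0 mm.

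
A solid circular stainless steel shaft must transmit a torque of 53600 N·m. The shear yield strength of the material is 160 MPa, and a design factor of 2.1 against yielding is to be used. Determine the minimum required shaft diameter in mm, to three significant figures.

d = 153 mm

Allowable shear stress τ_allow = 160/2.1 = 76.19 MPa.
For a solid shaft τ = 16T/(πd³), so d³ = 16T/(π τ_allow) = 16×5.3600×10^7/(π×76.19) = 3.583×10^6 mm³.
d = (3.583×10^6)^(1/3) = 153.0 mm.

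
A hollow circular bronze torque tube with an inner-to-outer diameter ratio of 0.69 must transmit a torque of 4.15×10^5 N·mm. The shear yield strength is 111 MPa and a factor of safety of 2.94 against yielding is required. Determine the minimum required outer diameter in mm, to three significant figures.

d_o = 41.7 mm

τ_allow = 111/2.94 = 37.76 MPa.
For a hollow shaft τ = 16T/[πd_o³(1−k⁴)] with k = 0.69, so 1−k⁴ = 0.7733.
d_o³ = 16T/[π τ_allow (1−k⁴)] = 16×415000/(π×37.76×0.7733) = 72390 mm³.
d_o = 41.68 mm.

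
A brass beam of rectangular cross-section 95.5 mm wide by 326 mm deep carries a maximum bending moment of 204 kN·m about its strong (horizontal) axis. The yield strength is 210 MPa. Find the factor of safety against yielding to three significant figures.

n = 1.74

Section modulus S = bh²/6 = 95.5×326²/6 = 1.692×10^6 mm³.
σ = M/S = 2.0400×10^8/1.692×10^6 = 120.6 MPa.
n = 210/120.6 = 1.741.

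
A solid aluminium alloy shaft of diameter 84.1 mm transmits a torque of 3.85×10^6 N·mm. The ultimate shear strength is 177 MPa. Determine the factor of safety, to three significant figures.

τ = 16T/(πd³) = 16×3850000/(π×84.1³) = 32.96 MPa.
n = τ_limit/τ = 177/32.96 = 5.369.

n = 5.37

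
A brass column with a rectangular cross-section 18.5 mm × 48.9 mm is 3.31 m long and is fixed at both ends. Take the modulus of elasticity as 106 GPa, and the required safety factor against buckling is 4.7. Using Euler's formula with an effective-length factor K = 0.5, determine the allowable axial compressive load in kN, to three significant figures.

P_allow = 2.10 kN

Buckling occurs about the weak axis: I_min = h·b³/12 = 48.9×18.5³/12 = 25800 mm⁴ (b = 18.5 mm is the smaller dimension).
Effective length L_e = KL = 0.5×3.31 m = 1655 mm.
Euler critical load P_cr = π²EI/L_e² = π²×106000×25800/1655² = 9855 N.
P_allow = P_cr/n = 9855/4.7 = 2097 N.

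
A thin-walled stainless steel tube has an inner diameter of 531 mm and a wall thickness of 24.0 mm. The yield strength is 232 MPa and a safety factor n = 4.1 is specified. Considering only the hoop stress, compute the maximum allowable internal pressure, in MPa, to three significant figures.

σ_allow = 232/4.1 = 56.59 MPa.
σ_h = pD/(2t) → p_allow = 2σ_allow t/D = 2×56.59×24.0/531 = 5.115 MPa.

p_allow = 5.12 MPa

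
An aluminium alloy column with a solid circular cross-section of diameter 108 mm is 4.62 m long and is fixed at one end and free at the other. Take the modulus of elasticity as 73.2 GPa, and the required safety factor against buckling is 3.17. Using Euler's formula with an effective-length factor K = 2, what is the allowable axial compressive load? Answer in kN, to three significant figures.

P_allow = 17.8 kN

I = πd⁴/64 = π×108⁴/64 = 6.678×10^6 mm⁴.
Effective length L_e = KL = 2×4.62 m = 9240 mm.
Euler critical load P_cr = π²EI/L_e² = π²×73200×6.678×10^6/9240² = 56510 N.
P_allow = P_cr/n = 56510/3.17 = 17830 N.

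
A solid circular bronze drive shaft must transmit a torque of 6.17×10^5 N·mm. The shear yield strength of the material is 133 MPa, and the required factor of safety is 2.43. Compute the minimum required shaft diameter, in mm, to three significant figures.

Allowable shear stress τ_allow = 133/2.43 = 54.73 MPa.
For a solid shaft τ = 16T/(πd³), so d³ = 16T/(π τ_allow) = 16×617000/(π×54.73) = 57410 mm³.
d = (57410)^(1/3) = 38.58 mm.

d = 38.6 mm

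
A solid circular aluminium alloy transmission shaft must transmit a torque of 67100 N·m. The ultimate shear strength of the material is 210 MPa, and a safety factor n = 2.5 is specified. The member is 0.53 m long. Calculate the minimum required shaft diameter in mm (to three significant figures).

Allowable shear stress τ_allow = 210/2.5 = 84.00 MPa.
For a solid shaft τ = 16T/(πd³), so d³ = 16T/(π τ_allow) = 16×6.7100×10^7/(π×84.00) = 4.068×10^6 mm³.
d = (4.068×10^6)^(1/3) = 159.6 mm.

d = 160 mm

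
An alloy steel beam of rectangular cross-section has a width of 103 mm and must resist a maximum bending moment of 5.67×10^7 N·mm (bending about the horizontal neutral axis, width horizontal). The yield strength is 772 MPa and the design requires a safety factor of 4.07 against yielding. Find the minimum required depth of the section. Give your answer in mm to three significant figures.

σ_allow = 772/4.07 = 189.7 MPa.
For a rectangular section σ = 6M/(bh²), so h² = 6M/(b σ_allow) = 6×5.6700×10^7/(103×189.7) = 17410 mm².
h = 132.0 mm.

h = 132 mm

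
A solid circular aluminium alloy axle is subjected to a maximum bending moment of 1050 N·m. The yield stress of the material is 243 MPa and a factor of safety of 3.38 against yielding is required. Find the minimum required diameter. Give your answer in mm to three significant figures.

d = 53.0 mm

σ_allow = 243/3.38 = 71.89 MPa.
For a solid circular section σ = 32M/(πd³), so d³ = 32M/(π σ_allow) = 32×1050000/(π×71.89) = 148800 mm³.
d = 52.99 mm.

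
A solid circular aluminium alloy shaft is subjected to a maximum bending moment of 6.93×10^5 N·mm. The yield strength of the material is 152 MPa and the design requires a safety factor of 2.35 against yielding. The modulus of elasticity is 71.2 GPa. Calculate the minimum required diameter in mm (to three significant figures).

d = 47.8 mm

σ_allow = 152/2.35 = 64.68 MPa.
For a solid circular section σ = 32M/(πd³), so d³ = 32M/(π σ_allow) = 32×693000/(π×64.68) = 109100 mm³.
d = 47.79 mm.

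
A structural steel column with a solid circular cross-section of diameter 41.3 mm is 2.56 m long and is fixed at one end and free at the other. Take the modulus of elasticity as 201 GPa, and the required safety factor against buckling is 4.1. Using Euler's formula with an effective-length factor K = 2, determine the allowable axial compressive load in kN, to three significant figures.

P_allow = 2.64 kN

I = πd⁴/64 = π×41.3⁴/64 = 142800 mm⁴.
Effective length L_e = KL = 2×2.56 m = 5120 mm.
Euler critical load P_cr = π²EI/L_e² = π²×201000×142800/5120² = 10810 N.
P_allow = P_cr/n = 10810/4.1 = 2636 N.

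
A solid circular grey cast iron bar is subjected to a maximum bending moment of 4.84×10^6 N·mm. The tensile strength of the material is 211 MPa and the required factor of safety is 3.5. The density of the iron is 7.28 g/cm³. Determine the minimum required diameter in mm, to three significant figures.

σ_allow = 211/3.5 = 60.29 MPa.
For a solid circular section σ = 32M/(πd³), so d³ = 32M/(π σ_allow) = 32×4840000/(π×60.29) = 817800 mm³.
d = 93.51 mm.

d = 93.5 mm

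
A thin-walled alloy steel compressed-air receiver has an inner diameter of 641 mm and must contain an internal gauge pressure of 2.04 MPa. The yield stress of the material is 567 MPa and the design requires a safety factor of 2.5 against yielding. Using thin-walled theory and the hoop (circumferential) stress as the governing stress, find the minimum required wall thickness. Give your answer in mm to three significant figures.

σ_allow = 567/2.5 = 226.8 MPa.
Hoop stress σ_h = pD/(2t), so t = pD/(2σ_allow) = 2.04×641/(2×226.8) = 2.883 mm.

t = 2.88 mm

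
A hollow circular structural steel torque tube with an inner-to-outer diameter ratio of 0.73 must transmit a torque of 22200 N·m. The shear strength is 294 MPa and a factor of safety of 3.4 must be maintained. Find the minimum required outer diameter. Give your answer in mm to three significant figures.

d_o = 122 mm

τ_allow = 294/3.4 = 86.47 MPa.
For a hollow shaft τ = 16T/[πd_o³(1−k⁴)] with k = 0.73, so 1−k⁴ = 0.7160.
d_o³ = 16T/[π τ_allow (1−k⁴)] = 16×2.2200×10^7/(π×86.47×0.7160) = 1.826×10^6 mm³.
d_o = 122.2 mm.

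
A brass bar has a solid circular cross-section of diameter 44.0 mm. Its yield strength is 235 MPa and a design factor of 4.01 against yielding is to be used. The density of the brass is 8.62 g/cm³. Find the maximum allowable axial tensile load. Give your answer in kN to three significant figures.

F_allow = 89.1 kN

σ_allow = 235/4.01 = 58.60 MPa.
A = πd²/4 = π×44.0²/4 = 1521 mm².
F_allow = σ_allow × A = 58.60×1521 = 89110 N.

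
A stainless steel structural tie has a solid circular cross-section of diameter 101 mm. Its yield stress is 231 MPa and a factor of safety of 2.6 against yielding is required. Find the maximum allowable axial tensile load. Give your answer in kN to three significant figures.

σ_allow = 231/2.6 = 88.85 MPa.
A = πd²/4 = π×101²/4 = 8012 mm².
F_allow = σ_allow × A = 88.85×8012 = 711800 N.

F_allow = 712 kN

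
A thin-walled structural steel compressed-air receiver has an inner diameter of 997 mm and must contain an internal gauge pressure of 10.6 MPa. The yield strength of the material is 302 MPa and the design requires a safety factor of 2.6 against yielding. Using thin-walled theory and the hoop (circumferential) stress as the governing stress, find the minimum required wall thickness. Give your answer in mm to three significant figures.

t = 45.5 mm

σ_allow = 302/2.6 = 116.2 MPa.
Hoop stress σ_h = pD/(2t), so t = pD/(2σ_allow) = 10.6×997/(2×116.2) = 45.49 mm.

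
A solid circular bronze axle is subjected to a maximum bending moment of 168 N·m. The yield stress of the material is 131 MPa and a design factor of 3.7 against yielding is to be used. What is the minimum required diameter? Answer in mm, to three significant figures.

d = 36.4 mm

σ_allow = 131/3.7 = 35.41 MPa.
For a solid circular section σ = 32M/(πd³), so d³ = 32M/(π σ_allow) = 32×168000/(π×35.41) = 48330 mm³.
d = 36.43 mm.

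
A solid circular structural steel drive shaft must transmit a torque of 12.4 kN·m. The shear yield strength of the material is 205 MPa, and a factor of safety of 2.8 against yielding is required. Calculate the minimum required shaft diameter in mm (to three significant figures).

d = 95.2 mm

Allowable shear stress τ_allow = 205/2.8 = 73.21 MPa.
For a solid shaft τ = 16T/(πd³), so d³ = 16T/(π τ_allow) = 16×1.2400×10^7/(π×73.21) = 862600 mm³.
d = (862600)^(1/3) = 95.19 mm.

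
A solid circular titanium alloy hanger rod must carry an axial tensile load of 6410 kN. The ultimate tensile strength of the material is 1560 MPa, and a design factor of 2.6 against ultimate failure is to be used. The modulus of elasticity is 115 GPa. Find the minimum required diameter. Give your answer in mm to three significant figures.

d = 117 mm

Allowable stress σ_allow = 1560/2.6 = 600.0 MPa.
Required area A = F/σ_allow = 6410000/600.0 = 10680 mm².
A = πd²/4 → d = √(4A/π) = 116.6 mm.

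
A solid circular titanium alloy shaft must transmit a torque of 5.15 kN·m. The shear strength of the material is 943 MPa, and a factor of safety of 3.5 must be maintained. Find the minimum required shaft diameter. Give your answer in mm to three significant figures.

Allowable shear stress τ_allow = 943/3.5 = 269.4 MPa.
For a solid shaft τ = 16T/(πd³), so d³ = 16T/(π τ_allow) = 16×5150000/(π×269.4) = 97350 mm³.
d = (97350)^(1/3) = 46.00 mm.

d = 46.0 mm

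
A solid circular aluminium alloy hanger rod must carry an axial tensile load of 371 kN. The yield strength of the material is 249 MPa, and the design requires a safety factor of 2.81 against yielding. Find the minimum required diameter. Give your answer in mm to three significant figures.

d = 73.0 mm

Allowable stress σ_allow = 249/2.81 = 88.61 MPa.
Required area A = F/σ_allow = 371000/88.61 = 4187 mm².
A = πd²/4 → d = √(4A/π) = 73.01 mm.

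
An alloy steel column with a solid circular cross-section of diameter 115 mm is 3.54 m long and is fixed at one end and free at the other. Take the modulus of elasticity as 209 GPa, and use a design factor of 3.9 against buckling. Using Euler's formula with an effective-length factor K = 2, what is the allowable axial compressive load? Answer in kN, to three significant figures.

P_allow = 90.6 kN

I = πd⁴/64 = π×115⁴/64 = 8.585×10^6 mm⁴.
Effective length L_e = KL = 2×3.54 m = 7080 mm.
Euler critical load P_cr = π²EI/L_e² = π²×209000×8.585×10^6/7080² = 353300 N.
P_allow = P_cr/n = 353300/3.9 = 90590 N.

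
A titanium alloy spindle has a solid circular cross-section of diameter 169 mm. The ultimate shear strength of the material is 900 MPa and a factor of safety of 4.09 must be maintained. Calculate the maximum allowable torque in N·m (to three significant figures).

T_allow = 2.09×10^5 N·m

τ_allow = 900/4.09 = 220.0 MPa.
For a solid shaft T_allow = τ_allow·πd³/16; πd³/16 = π×169³/16 = 947700 mm³.
T_allow = 220.0×947700 = 2.085×10^8 N·mm = 208500 N·m.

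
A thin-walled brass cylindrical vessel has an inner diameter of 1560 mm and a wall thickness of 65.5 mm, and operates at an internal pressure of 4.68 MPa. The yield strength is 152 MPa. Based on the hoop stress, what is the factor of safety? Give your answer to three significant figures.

σ_h = pD/(2t) = 4.68×1560/(2×65.5) = 55.73 MPa.
n = 152/55.73 = 2.727.

n = 2.73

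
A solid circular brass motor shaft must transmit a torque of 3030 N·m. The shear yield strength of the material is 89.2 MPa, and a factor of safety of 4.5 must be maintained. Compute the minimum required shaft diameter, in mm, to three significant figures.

d = 92.0 mm

Allowable shear stress τ_allow = 89.2/4.5 = 19.82 MPa.
For a solid shaft τ = 16T/(πd³), so d³ = 16T/(π τ_allow) = 16×3030000/(π×19.82) = 778500 mm³.
d = (778500)^(1/3) = 91.99 mm.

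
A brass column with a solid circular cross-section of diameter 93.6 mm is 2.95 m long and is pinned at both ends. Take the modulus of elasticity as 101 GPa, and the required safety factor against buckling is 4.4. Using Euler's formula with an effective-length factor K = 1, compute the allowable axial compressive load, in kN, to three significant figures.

P_allow = 98.1 kN

I = πd⁴/64 = π×93.6⁴/64 = 3.768×10^6 mm⁴.
Effective length L_e = KL = 1×2.95 m = 2950 mm.
Euler critical load P_cr = π²EI/L_e² = π²×101000×3.768×10^6/2950² = 431600 N.
P_allow = P_cr/n = 431600/4.4 = 98080 N.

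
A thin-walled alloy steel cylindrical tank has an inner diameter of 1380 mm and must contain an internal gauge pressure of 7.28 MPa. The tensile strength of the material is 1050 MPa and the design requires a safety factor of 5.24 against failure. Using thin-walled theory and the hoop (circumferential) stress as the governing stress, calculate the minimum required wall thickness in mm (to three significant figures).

σ_allow = 1050/5.24 = 200.4 MPa.
Hoop stress σ_h = pD/(2t), so t = pD/(2σ_allow) = 7.28×1380/(2×200.4) = 25.07 mm.

t = 25.1 mm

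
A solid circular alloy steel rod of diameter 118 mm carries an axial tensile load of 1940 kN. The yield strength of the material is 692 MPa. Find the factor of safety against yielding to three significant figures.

n = 3.90

A = πd²/4 = 10940 mm².
σ = F/A = 1940000/10940 = 177.4 MPa.
n = 692/177.4 = 3.901.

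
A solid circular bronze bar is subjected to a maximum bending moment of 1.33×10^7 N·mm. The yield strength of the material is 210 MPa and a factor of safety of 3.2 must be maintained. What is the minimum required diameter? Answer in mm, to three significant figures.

d = 127 mm

σ_allow = 210/3.2 = 65.62 MPa.
For a solid circular section σ = 32M/(πd³), so d³ = 32M/(π σ_allow) = 32×1.3300×10^7/(π×65.62) = 2.064×10^6 mm³.
d = 127.3 mm.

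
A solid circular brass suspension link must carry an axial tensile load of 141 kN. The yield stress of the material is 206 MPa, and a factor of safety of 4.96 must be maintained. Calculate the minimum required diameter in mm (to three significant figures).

d = 65.7 mm

Allowable stress σ_allow = 206/4.96 = 41.53 MPa.
Required area A = F/σ_allow = 141000/41.53 = 3395 mm².
A = πd²/4 → d = √(4A/π) = 65.75 mm.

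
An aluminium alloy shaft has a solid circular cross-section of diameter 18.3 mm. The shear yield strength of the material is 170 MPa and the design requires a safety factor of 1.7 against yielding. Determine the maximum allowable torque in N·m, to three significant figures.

T_allow = 120 N·m

τ_allow = 170/1.7 = 100.0 MPa.
For a solid shaft T_allow = τ_allow·πd³/16; πd³/16 = π×18.3³/16 = 1203 mm³.
T_allow = 100.0×1203 = 120300 N·mm = 120.3 N·m.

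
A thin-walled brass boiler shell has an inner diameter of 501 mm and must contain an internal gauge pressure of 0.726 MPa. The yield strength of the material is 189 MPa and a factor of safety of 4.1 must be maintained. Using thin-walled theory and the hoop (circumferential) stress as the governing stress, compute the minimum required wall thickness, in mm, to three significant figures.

σ_allow = 189/4.1 = 46.10 MPa.
Hoop stress σ_h = pD/(2t), so t = pD/(2σ_allow) = 0.726×501/(2×46.10) = 3.945 mm.

t = 3.95 mm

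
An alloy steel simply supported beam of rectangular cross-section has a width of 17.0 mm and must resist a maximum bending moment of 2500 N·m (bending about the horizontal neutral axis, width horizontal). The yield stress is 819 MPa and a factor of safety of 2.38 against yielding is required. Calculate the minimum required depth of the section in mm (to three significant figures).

σ_allow = 819/2.38 = 344.1 MPa.
For a rectangular section σ = 6M/(bh²), so h² = 6M/(b σ_allow) = 6×2500000/(17.0×344.1) = 2564 mm².
h = 50.64 mm.

h = 50.6 mm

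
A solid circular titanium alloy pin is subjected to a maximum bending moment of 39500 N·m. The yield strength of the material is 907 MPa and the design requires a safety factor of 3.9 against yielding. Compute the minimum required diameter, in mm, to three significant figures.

σ_allow = 907/3.9 = 232.6 MPa.
For a solid circular section σ = 32M/(πd³), so d³ = 32M/(π σ_allow) = 32×3.9500×10^7/(π×232.6) = 1.730×10^6 mm³.
d = 120.0 mm.

d = 120 mm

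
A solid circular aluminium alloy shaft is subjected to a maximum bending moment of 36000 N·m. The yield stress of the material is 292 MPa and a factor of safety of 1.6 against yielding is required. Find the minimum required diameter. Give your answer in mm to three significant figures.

σ_allow = 292/1.6 = 182.5 MPa.
For a solid circular section σ = 32M/(πd³), so d³ = 32M/(π σ_allow) = 32×3.6000×10^7/(π×182.5) = 2.009×10^6 mm³.
d = 126.2 mm.

d = 126 mm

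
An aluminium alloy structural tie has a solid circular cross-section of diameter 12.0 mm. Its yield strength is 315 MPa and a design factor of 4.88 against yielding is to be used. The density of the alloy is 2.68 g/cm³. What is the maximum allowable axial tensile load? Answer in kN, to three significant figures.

F_allow = 7.30 kN

σ_allow = 315/4.88 = 64.55 MPa.
A = πd²/4 = π×12.0²/4 = 113.1 mm².
F_allow = σ_allow × A = 64.55×113.1 = 7300 N.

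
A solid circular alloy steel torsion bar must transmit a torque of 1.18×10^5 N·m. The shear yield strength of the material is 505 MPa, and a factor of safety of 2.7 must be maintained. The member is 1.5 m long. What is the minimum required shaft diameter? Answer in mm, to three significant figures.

Allowable shear stress τ_allow = 505/2.7 = 187.0 MPa.
For a solid shaft τ = 16T/(πd³), so d³ = 16T/(π τ_allow) = 16×1.1800×10^8/(π×187.0) = 3.213×10^6 mm³.
d = (3.213×10^6)^(1/3) = 147.6 mm.

d = 148 mm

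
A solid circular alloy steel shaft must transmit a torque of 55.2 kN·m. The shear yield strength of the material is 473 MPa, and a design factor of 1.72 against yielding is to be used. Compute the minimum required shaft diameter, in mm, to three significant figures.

d = 101 mm

Allowable shear stress τ_allow = 473/1.72 = 275.0 MPa.
For a solid shaft τ = 16T/(πd³), so d³ = 16T/(π τ_allow) = 16×5.5200×10^7/(π×275.0) = 1.022×10^6 mm³.
d = (1.022×10^6)^(1/3) = 100.7 mm.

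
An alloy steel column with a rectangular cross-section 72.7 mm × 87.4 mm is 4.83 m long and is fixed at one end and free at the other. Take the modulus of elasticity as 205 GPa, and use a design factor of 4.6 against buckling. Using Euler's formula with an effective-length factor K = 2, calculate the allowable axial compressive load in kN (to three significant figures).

P_allow = 13.2 kN

Buckling occurs about the weak axis: I_min = h·b³/12 = 87.4×72.7³/12 = 2.799×10^6 mm⁴ (b = 72.7 mm is the smaller dimension).
Effective length L_e = KL = 2×4.83 m = 9660 mm.
Euler critical load P_cr = π²EI/L_e² = π²×205000×2.799×10^6/9660² = 60680 N.
P_allow = P_cr/n = 60680/4.6 = 13190 N.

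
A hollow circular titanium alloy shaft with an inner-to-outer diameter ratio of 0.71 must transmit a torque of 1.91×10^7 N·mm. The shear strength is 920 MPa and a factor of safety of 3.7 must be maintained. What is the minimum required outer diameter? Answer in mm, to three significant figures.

d_o = 80.6 mm

τ_allow = 920/3.7 = 248.6 MPa.
For a hollow shaft τ = 16T/[πd_o³(1−k⁴)] with k = 0.71, so 1−k⁴ = 0.7459.
d_o³ = 16T/[π τ_allow (1−k⁴)] = 16×1.9100×10^7/(π×248.6×0.7459) = 524500 mm³.
d_o = 80.65 mm.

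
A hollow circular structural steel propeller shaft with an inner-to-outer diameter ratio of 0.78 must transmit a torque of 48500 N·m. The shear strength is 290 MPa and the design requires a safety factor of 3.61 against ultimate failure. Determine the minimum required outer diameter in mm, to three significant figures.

τ_allow = 290/3.61 = 80.33 MPa.
For a hollow shaft τ = 16T/[πd_o³(1−k⁴)] with k = 0.78, so 1−k⁴ = 0.6298.
d_o³ = 16T/[π τ_allow (1−k⁴)] = 16×4.8500×10^7/(π×80.33×0.6298) = 4.882×10^6 mm³.
d_o = 169.6 mm.

d_o = 170 mm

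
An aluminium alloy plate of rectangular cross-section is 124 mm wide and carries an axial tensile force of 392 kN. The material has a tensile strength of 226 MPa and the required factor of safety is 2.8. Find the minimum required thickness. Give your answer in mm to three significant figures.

t = 39.2 mm

σ_allow = 226/2.8 = 80.71 MPa.
Required area A = F/σ_allow = 392000/80.71 = 4857 mm².
t = A/w = 4857/124 = 39.17 mm.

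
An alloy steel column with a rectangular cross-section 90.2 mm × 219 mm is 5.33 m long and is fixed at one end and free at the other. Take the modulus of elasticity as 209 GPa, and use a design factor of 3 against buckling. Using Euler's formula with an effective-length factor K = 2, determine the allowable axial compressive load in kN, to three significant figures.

Buckling occurs about the weak axis: I_min = h·b³/12 = 219×90.2³/12 = 1.339×10^7 mm⁴ (b = 90.2 mm is the smaller dimension).
Effective length L_e = KL = 2×5.33 m = 10660 mm.
Euler critical load P_cr = π²EI/L_e² = π²×209000×1.339×10^7/10660² = 243100 N.
P_allow = P_cr/n = 243100/3 = 81040 N.

P_allow = 81.0 kN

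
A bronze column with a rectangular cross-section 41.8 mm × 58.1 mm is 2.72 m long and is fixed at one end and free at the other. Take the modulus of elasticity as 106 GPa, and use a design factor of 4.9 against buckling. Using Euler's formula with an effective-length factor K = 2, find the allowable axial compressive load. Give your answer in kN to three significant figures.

Buckling occurs about the weak axis: I_min = h·b³/12 = 58.1×41.8³/12 = 353600 mm⁴ (b = 41.8 mm is the smaller dimension).
Effective length L_e = KL = 2×2.72 m = 5440 mm.
Euler critical load P_cr = π²EI/L_e² = π²×106000×353600/5440² = 12500 N.
P_allow = P_cr/n = 12500/4.9 = 2551 N.

P_allow = 2.55 kN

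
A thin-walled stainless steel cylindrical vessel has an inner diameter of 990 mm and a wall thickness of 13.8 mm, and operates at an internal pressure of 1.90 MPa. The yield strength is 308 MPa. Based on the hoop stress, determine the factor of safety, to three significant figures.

σ_h = pD/(2t) = 1.90×990/(2×13.8) = 68.15 MPa.
n = 308/68.15 = 4.519.

n = 4.52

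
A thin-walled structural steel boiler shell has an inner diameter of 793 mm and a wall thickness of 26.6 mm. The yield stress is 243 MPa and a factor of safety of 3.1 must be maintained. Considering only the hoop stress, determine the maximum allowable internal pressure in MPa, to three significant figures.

σ_allow = 243/3.1 = 78.39 MPa.
σ_h = pD/(2t) → p_allow = 2σ_allow t/D = 2×78.39×26.6/793 = 5.259 MPa.

p_allow = 5.26 MPa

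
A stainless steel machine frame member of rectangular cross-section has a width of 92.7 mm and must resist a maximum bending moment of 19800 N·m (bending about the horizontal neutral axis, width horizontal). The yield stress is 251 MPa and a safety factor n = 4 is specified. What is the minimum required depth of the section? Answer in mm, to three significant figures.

σ_allow = 251/4 = 62.75 MPa.
For a rectangular section σ = 6M/(bh²), so h² = 6M/(b σ_allow) = 6×1.9800×10^7/(92.7×62.75) = 20420 mm².
h = 142.9 mm.

h = 143 mm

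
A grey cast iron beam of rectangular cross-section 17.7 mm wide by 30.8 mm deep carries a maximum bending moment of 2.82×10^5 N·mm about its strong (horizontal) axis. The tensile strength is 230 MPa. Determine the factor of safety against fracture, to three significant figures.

n = 2.28

Section modulus S = bh²/6 = 17.7×30.8²/6 = 2798 mm³.
σ = M/S = 282000/2798 = 100.8 MPa.
n = 230/100.8 = 2.282.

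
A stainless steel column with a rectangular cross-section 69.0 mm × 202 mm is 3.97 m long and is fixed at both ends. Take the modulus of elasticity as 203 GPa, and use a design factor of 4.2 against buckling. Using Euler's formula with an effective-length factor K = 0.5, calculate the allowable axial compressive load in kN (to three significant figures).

Buckling occurs about the weak axis: I_min = h·b³/12 = 202×69.0³/12 = 5.530×10^6 mm⁴ (b = 69.0 mm is the smaller dimension).
Effective length L_e = KL = 0.5×3.97 m = 1985 mm.
Euler critical load P_cr = π²EI/L_e² = π²×203000×5.530×10^6/1985² = 2.812×10^6 N.
P_allow = P_cr/n = 2.812×10^6/4.2 = 669500 N.

P_allow = 669 kN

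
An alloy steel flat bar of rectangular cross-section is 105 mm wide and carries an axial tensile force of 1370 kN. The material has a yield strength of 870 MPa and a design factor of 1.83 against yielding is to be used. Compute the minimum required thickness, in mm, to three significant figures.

t = 27.4 mm

σ_allow = 870/1.83 = 475.4 MPa.
Required area A = F/σ_allow = 1370000/475.4 = 2882 mm².
t = A/w = 2882/105 = 27.44 mm.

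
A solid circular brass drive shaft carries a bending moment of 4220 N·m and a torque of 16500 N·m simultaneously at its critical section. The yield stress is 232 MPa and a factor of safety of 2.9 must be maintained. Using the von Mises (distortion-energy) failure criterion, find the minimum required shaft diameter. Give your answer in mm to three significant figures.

σ_allow = σ_y/n = 232/2.9 = 80.00 MPa.
For a solid shaft σ_b = 32M/(πd³) and τ = 16T/(πd³), so the von Mises stress is σ' = (16/πd³)·√(4M²+3T²).
√(4M²+3T²) = √(4×(4.220×10^6)² + 3×(1.650×10^7)²) = 2.980×10^7 N·mm.
d³ = 16×2.980×10^7/(π×80.00) = 1.897×10^6 mm³.
d = 123.8 mm.

d = 124 mm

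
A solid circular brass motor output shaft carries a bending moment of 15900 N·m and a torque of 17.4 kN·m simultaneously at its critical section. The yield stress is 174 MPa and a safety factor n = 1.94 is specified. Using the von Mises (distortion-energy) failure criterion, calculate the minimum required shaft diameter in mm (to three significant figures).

σ_allow = σ_y/n = 174/1.94 = 89.69 MPa.
For a solid shaft σ_b = 32M/(πd³) and τ = 16T/(πd³), so the von Mises stress is σ' = (16/πd³)·√(4M²+3T²).
√(4M²+3T²) = √(4×(1.590×10^7)² + 3×(1.740×10^7)²) = 4.381×10^7 N·mm.
d³ = 16×4.381×10^7/(π×89.69) = 2.488×10^6 mm³.
d = 135.5 mm.

d = 136 mm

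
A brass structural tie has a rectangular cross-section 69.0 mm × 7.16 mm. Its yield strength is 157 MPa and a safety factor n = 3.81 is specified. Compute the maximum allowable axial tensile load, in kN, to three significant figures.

F_allow = 20.4 kN

σ_allow = 157/3.81 = 41.21 MPa.
A = 69.0×7.16 = 494.0 mm².
F_allow = σ_allow × A = 41.21×494.0 = 20360 N.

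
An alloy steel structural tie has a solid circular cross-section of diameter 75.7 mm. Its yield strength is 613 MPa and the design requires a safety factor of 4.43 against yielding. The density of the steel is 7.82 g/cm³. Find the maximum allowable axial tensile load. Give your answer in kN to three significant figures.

σ_allow = 613/4.43 = 138.4 MPa.
A = πd²/4 = π×75.7²/4 = 4501 mm².
F_allow = σ_allow × A = 138.4×4501 = 622800 N.

F_allow = 623 kN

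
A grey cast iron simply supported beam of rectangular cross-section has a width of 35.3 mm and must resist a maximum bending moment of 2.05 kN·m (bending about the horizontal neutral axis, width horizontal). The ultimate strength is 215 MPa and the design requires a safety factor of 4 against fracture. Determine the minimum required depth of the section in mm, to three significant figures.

h = 80.5 mm

σ_allow = 215/4 = 53.75 MPa.
For a rectangular section σ = 6M/(bh²), so h² = 6M/(b σ_allow) = 6×2050000/(35.3×53.75) = 6483 mm².
h = 80.51 mm.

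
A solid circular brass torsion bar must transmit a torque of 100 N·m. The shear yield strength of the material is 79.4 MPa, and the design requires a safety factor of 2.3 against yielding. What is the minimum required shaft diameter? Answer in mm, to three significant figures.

Allowable shear stress τ_allow = 79.4/2.3 = 34.52 MPa.
For a solid shaft τ = 16T/(πd³), so d³ = 16T/(π τ_allow) = 16×100000/(π×34.52) = 14750 mm³.
d = (14750)^(1/3) = 24.53 mm.

d = 24.5 mm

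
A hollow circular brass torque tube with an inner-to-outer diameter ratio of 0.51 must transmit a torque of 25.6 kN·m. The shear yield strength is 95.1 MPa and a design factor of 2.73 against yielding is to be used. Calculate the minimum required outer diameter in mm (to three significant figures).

d_o = 159 mm

τ_allow = 95.1/2.73 = 34.84 MPa.
For a hollow shaft τ = 16T/[πd_o³(1−k⁴)] with k = 0.51, so 1−k⁴ = 0.9323.
d_o³ = 16T/[π τ_allow (1−k⁴)] = 16×2.5600×10^7/(π×34.84×0.9323) = 4.014×10^6 mm³.
d_o = 158.9 mm.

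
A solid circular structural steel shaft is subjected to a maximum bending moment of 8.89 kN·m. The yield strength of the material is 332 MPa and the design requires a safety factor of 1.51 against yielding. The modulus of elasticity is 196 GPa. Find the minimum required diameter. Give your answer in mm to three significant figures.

σ_allow = 332/1.51 = 219.9 MPa.
For a solid circular section σ = 32M/(πd³), so d³ = 32M/(π σ_allow) = 32×8890000/(π×219.9) = 411900 mm³.
d = 74.40 mm.

d = 74.4 mm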